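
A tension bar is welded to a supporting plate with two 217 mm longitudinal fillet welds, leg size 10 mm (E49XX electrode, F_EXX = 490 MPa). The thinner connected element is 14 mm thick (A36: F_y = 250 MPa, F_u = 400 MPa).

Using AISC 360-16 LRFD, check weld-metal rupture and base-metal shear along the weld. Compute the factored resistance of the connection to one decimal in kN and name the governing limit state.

676.6 kN (weld metal governs)

Weld metal: throat = 0.707×10 = 7.07 mm, L = 2×217 = 434 mm. φR_n = 0.75 × 0.6 × 490 × 7.07 × 434 = 676.6 kN.
Base metal shear (14 mm plate): yield φR_n = 1.0×0.6×250×14×434 = 911.4 kN; rupture φR_n = 0.75×0.6×400×14×434 = 1093.7 kN; take 911.4 kN (yield).
Governing: min(676.6, 911.4) = 676.6 kN → weld metal.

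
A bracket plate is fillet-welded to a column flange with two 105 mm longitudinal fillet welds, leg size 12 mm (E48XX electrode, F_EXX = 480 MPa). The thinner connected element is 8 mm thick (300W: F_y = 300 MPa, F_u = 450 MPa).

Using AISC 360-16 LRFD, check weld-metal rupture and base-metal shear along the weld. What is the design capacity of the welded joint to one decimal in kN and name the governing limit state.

Weld metal: throat = 0.707×12 = 8.484 mm, L = 2×105 = 210 mm. φR_n = 0.75 × 0.6 × 480 × 8.484 × 210 = 384.8 kN.
Base metal shear (8 mm plate): yield φR_n = 1.0×0.6×300×8×210 = 302.4 kN; rupture φR_n = 0.75×0.6×450×8×210 = 340.2 kN; take 302.4 kN (yield).
Governing: min(384.8, 302.4) = 302.4 kN → base-metal shear.

302.4 kN (base-metal shear governs)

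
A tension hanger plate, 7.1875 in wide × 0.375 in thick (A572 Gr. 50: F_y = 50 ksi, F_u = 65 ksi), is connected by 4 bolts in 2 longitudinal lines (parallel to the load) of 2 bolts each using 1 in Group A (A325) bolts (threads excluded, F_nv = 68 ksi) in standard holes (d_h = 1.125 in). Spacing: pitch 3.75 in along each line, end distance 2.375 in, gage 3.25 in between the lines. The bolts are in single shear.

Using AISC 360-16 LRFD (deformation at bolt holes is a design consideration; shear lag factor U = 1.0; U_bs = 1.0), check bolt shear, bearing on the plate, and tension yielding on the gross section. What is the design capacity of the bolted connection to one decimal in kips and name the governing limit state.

121.3 kips (gross-section yield governs)

Bolt shear: A_b = π(1)²/4 = 0.7854 in². φR_n = 0.75 × 68 × 0.7854 × 4 × 1 = 160.2 kips.
Bearing (0.375 in plate, F_u = 65 ksi): end bolts L_c = 2.375 − 1.125/2 = 1.8125, R_n = min(1.2×1.8125×0.375×65, 2.4×1×0.375×65) = 53.016 kips/bolt; interior L_c = 3.75 − 1.125 = 2.625, R_n = 58.5 kips/bolt. φR_n = 0.75 × (2×53.016 + 2×58.5) = 167.3 kips.
Tension yield (gross): A_g = 7.1875×0.375 = 2.6953 in². φR_n = 0.90 × 50 × 2.6953 = 121.3 kips.
Governing: min(160.2, 167.3, 121.3) = 121.3 kips → gross-section yield.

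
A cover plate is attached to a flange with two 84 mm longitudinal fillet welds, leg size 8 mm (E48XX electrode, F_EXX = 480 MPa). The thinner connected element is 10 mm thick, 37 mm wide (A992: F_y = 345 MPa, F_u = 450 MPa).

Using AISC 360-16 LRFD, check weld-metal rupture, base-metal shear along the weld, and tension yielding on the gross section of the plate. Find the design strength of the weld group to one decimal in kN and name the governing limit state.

114.9 kN (gross-section yield governs)

Weld metal: throat = 0.707×8 = 5.656 mm, L = 2×84 = 168 mm. φR_n = 0.75 × 0.6 × 480 × 5.656 × 168 = 205.2 kN.
Base metal shear (10 mm plate): yield φR_n = 1.0×0.6×345×10×168 = 347.8 kN; rupture φR_n = 0.75×0.6×450×10×168 = 340.2 kN; take 340.2 kN (rupture).
Tension yield (gross): A_g = 37×10 = 370 mm². φR_n = 0.90 × 345 × 370 = 114.9 kN.
Governing: min(205.2, 340.2, 114.9) = 114.9 kN → gross-section yield.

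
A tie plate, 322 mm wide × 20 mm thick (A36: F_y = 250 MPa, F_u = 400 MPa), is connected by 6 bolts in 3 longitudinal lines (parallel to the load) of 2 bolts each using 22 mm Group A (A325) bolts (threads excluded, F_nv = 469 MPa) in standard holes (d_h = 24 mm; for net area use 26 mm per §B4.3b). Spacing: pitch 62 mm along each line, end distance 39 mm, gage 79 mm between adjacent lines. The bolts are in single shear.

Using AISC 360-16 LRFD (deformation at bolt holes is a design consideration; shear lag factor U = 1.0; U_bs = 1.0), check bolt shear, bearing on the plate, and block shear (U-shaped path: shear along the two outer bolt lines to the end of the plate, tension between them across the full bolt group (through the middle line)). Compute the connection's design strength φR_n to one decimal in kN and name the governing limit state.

Bolt shear: A_b = π(22)²/4 = 380.13 mm². φR_n = 0.75 × 469 × 380.13 × 6 × 1 = 802.3 kN.
Bearing (20 mm plate, F_u = 400 MPa): end bolts L_c = 39 − 24/2 = 27, R_n = min(1.2×27×20×400, 2.4×22×20×400) = 259.2 kN/bolt; interior L_c = 62 − 24 = 38, R_n = 364.8 kN/bolt. φR_n = 0.75 × (3×259.2 + 3×364.8) = 1404.0 kN.
Block shear: shear path 2×[39+1×62] = 2×101 mm, A_gv = 4040, A_nv = 2×(101 − 1.5×26)×20 = 2480 mm²; tension across gage: (158 − 2×26)×20 = 2120 mm². R_n = min(0.6×400×2480, 0.6×250×4040) + 1.0×400×2120 = min(595.2, 606) + 848 = 1443.2 kN. φR_n = 0.75 × 1443.2 = 1082.4 kN.
Governing: min(802.3, 1404.0, 1082.4) = 802.3 kN → bolt shear.

802.3 kN (bolt shear governs)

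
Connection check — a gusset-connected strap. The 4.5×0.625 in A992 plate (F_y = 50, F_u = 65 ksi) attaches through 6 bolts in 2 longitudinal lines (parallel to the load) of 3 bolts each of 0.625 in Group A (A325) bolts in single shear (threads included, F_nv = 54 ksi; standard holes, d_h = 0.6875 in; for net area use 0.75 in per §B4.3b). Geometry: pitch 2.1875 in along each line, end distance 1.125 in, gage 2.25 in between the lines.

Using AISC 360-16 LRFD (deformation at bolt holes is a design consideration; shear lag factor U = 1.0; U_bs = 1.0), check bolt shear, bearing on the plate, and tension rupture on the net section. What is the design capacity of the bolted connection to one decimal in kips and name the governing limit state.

Bolt shear: A_b = π(0.625)²/4 = 0.3068 in². φR_n = 0.75 × 54 × 0.3068 × 6 × 1 = 74.6 kips.
Bearing (0.625 in plate, F_u = 65 ksi): end bolts L_c = 1.125 − 0.6875/2 = 0.78125, R_n = min(1.2×0.78125×0.625×65, 2.4×0.625×0.625×65) = 38.086 kips/bolt; interior L_c = 2.1875 − 0.6875 = 1.5, R_n = 60.938 kips/bolt. φR_n = 0.75 × (2×38.086 + 4×60.938) = 239.9 kips.
Tension rupture (net): A_n = (4.5 − 2×0.75)×0.625 = 1.875 in² (U = 1.0, A_e = A_n). φR_n = 0.75 × 65 × 1.875 = 91.4 kips.
Governing: min(74.6, 239.9, 91.4) = 74.6 kips → bolt shear.

74.6 kips (bolt shear governs)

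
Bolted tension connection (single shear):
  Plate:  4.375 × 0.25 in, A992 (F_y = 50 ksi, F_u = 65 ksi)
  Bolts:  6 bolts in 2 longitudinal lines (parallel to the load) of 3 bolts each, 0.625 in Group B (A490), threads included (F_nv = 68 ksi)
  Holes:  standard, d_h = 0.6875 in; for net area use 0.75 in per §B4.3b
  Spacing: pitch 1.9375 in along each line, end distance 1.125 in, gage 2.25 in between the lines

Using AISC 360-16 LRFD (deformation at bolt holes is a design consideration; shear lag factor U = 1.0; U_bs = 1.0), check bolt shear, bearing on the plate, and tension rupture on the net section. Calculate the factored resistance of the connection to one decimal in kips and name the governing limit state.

35.0 kips (net-section rupture governs)

Bolt shear: A_b = π(0.625)²/4 = 0.3068 in². φR_n = 0.75 × 68 × 0.3068 × 6 × 1 = 93.9 kips.
Bearing (0.25 in plate, F_u = 65 ksi): end bolts L_c = 1.125 − 0.6875/2 = 0.78125, R_n = min(1.2×0.78125×0.25×65, 2.4×0.625×0.25×65) = 15.234 kips/bolt; interior L_c = 1.9375 − 0.6875 = 1.25, R_n = 24.375 kips/bolt. φR_n = 0.75 × (2×15.234 + 4×24.375) = 96.0 kips.
Tension rupture (net): A_n = (4.375 − 2×0.75)×0.25 = 0.71875 in² (U = 1.0, A_e = A_n). φR_n = 0.75 × 65 × 0.71875 = 35.0 kips.
Governing: min(93.9, 96.0, 35.0) = 35.0 kips → net-section rupture.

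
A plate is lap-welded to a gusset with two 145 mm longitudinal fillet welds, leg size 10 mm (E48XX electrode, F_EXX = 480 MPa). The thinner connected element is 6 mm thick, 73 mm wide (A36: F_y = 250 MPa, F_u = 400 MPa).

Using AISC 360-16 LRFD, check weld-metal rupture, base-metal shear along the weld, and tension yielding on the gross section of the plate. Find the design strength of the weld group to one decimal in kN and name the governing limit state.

98.6 kN (gross-section yield governs)

Weld metal: throat = 0.707×10 = 7.07 mm, L = 2×145 = 290 mm. φR_n = 0.75 × 0.6 × 480 × 7.07 × 290 = 442.9 kN.
Base metal shear (6 mm plate): yield φR_n = 1.0×0.6×250×6×290 = 261.0 kN; rupture φR_n = 0.75×0.6×400×6×290 = 313.2 kN; take 261.0 kN (yield).
Tension yield (gross): A_g = 73×6 = 438 mm². φR_n = 0.90 × 250 × 438 = 98.6 kN.
Governing: min(442.9, 261.0, 98.6) = 98.6 kN → gross-section yield.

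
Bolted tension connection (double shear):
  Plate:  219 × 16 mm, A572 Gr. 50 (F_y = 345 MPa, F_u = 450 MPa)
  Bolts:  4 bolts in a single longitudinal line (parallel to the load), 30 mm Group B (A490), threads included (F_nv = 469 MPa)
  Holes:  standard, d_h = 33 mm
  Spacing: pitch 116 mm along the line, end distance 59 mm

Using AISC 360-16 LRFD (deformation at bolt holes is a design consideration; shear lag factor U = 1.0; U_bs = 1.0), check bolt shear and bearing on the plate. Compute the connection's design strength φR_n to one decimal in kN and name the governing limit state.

Bolt shear: A_b = π(30)²/4 = 706.86 mm². φR_n = 0.75 × 469 × 706.86 × 4 × 2 = 1989.1 kN.
Bearing (16 mm plate, F_u = 450 MPa): end bolts L_c = 59 − 33/2 = 42.5, R_n = min(1.2×42.5×16×450, 2.4×30×16×450) = 367.2 kN/bolt; interior L_c = 116 − 33 = 83, R_n = 518.4 kN/bolt. φR_n = 0.75 × (1×367.2 + 3×518.4) = 1441.8 kN.
Governing: min(1989.1, 1441.8) = 1441.8 kN → bearing.

1441.8 kN (bearing governs)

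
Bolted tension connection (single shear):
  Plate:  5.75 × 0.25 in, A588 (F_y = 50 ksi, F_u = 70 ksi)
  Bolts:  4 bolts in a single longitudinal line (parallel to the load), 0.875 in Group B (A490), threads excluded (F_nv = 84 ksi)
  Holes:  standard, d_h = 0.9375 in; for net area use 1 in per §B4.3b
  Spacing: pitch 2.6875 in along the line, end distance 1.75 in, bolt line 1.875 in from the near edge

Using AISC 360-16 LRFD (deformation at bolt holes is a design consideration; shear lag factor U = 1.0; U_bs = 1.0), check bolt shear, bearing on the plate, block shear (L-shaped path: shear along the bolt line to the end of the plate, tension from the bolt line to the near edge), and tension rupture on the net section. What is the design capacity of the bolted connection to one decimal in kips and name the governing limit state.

62.3 kips (net-section rupture governs)

Bolt shear: A_b = π(0.875)²/4 = 0.60132 in². φR_n = 0.75 × 84 × 0.60132 × 4 × 1 = 151.5 kips.
Bearing (0.25 in plate, F_u = 70 ksi): end bolts L_c = 1.75 − 0.9375/2 = 1.28125, R_n = min(1.2×1.28125×0.25×70, 2.4×0.875×0.25×70) = 26.906 kips/bolt; interior L_c = 2.6875 − 0.9375 = 1.75, R_n = 36.75 kips/bolt. φR_n = 0.75 × (1×26.906 + 3×36.75) = 102.9 kips.
Block shear: shear path 1×[1.75+3×2.6875] = 1×9.8125 in, A_gv = 2.4531, A_nv = 1×(9.8125 − 3.5×1)×0.25 = 1.5781 in²; tension to near edge: (1.875 − 0.5×1)×0.25 = 0.34375 in². R_n = min(0.6×70×1.5781, 0.6×50×2.4531) + 1.0×70×0.34375 = min(66.28, 73.593) + 24.063 = 90.343 kips. φR_n = 0.75 × 90.343 = 67.8 kips.
Tension rupture (net): A_n = (5.75 − 1×1)×0.25 = 1.1875 in² (U = 1.0, A_e = A_n). φR_n = 0.75 × 70 × 1.1875 = 62.3 kips.
Governing: min(151.5, 102.9, 67.8, 62.3) = 62.3 kips → net-section rupture.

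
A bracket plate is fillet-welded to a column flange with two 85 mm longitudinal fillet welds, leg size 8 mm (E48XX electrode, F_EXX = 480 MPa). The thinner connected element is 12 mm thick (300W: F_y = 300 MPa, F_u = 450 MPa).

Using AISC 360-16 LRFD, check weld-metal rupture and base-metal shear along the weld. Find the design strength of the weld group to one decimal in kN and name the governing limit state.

207.7 kN (weld metal governs)

Weld metal: throat = 0.707×8 = 5.656 mm, L = 2×85 = 170 mm. φR_n = 0.75 × 0.6 × 480 × 5.656 × 170 = 207.7 kN.
Base metal shear (12 mm plate): yield φR_n = 1.0×0.6×300×12×170 = 367.2 kN; rupture φR_n = 0.75×0.6×450×12×170 = 413.1 kN; take 367.2 kN (yield).
Governing: min(207.7, 367.2) = 207.7 kN → weld metal.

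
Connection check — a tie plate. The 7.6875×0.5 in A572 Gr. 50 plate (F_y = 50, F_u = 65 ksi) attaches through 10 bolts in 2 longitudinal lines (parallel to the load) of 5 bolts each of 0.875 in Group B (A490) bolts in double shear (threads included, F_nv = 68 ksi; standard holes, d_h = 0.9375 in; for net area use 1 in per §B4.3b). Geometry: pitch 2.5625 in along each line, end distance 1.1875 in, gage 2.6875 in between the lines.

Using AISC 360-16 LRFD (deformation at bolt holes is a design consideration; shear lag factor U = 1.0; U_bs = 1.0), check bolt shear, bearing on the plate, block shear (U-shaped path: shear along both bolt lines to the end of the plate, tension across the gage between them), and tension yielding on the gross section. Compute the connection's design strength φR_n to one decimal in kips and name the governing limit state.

173.0 kips (gross-section yield governs)

Bolt shear: A_b = π(0.875)²/4 = 0.60132 in². φR_n = 0.75 × 68 × 0.60132 × 10 × 2 = 613.3 kips.
Bearing (0.5 in plate, F_u = 65 ksi): end bolts L_c = 1.1875 − 0.9375/2 = 0.71875, R_n = min(1.2×0.71875×0.5×65, 2.4×0.875×0.5×65) = 28.031 kips/bolt; interior L_c = 2.5625 − 0.9375 = 1.625, R_n = 63.375 kips/bolt. φR_n = 0.75 × (2×28.031 + 8×63.375) = 422.3 kips.
Block shear: shear path 2×[1.1875+4×2.5625] = 2×11.4375 in, A_gv = 11.438, A_nv = 2×(11.4375 − 4.5×1)×0.5 = 6.9375 in²; tension across gage: (2.6875 − 1×1)×0.5 = 0.84375 in². R_n = min(0.6×65×6.9375, 0.6×50×11.438) + 1.0×65×0.84375 = min(270.56, 343.14) + 54.844 = 325.4 kips. φR_n = 0.75 × 325.4 = 244.1 kips.
Tension yield (gross): A_g = 7.6875×0.5 = 3.8438 in². φR_n = 0.90 × 50 × 3.8438 = 173.0 kips.
Governing: min(613.3, 422.3, 244.1, 173.0) = 173.0 kips → gross-section yield.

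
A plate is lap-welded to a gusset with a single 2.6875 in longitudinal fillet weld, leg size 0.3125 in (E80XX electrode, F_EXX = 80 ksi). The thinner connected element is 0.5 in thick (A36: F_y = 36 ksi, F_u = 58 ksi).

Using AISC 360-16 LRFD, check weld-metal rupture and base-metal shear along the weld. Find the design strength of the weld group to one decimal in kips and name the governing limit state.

Weld metal: throat = 0.707×0.3125 = 0.22094 in, L = 2.6875 in. φR_n = 0.75 × 0.6 × 80 × 0.22094 × 2.6875 = 21.4 kips.
Base metal shear (0.5 in plate): yield φR_n = 1.0×0.6×36×0.5×2.6875 = 29.0 kips; rupture φR_n = 0.75×0.6×58×0.5×2.6875 = 35.1 kips; take 29.0 kips (yield).
Governing: min(21.4, 29.0) = 21.4 kips → weld metal.

21.4 kips (weld metal governs)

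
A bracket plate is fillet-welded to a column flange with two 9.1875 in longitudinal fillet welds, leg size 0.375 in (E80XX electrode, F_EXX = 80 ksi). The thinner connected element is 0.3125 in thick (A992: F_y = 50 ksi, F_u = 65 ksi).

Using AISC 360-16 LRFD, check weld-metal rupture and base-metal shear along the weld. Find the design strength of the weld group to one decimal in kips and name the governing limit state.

168.0 kips (base-metal shear governs)

Weld metal: throat = 0.707×0.375 = 0.26513 in, L = 2×9.1875 = 18.375 in. φR_n = 0.75 × 0.6 × 80 × 0.26513 × 18.375 = 175.4 kips.
Base metal shear (0.3125 in plate): yield φR_n = 1.0×0.6×50×0.3125×18.375 = 172.3 kips; rupture φR_n = 0.75×0.6×65×0.3125×18.375 = 168.0 kips; take 168.0 kips (rupture).
Governing: min(175.4, 168.0) = 168.0 kips → base-metal shear.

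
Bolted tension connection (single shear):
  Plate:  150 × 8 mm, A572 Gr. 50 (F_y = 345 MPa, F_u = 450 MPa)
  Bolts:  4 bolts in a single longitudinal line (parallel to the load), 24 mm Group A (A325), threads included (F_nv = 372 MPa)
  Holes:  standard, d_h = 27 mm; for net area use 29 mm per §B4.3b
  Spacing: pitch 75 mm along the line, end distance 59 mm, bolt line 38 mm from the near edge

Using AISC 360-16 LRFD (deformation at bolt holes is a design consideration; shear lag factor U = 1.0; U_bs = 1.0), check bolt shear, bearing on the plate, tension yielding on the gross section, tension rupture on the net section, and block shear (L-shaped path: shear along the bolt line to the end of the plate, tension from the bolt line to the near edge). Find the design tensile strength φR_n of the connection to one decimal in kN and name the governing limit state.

Bolt shear: A_b = π(24)²/4 = 452.39 mm². φR_n = 0.75 × 372 × 452.39 × 4 × 1 = 504.9 kN.
Bearing (8 mm plate, F_u = 450 MPa): end bolts L_c = 59 − 27/2 = 45.5, R_n = min(1.2×45.5×8×450, 2.4×24×8×450) = 196.56 kN/bolt; interior L_c = 75 − 27 = 48, R_n = 207.36 kN/bolt. φR_n = 0.75 × (1×196.56 + 3×207.36) = 614.0 kN.
Tension yield (gross): A_g = 150×8 = 1200 mm². φR_n = 0.90 × 345 × 1200 = 372.6 kN.
Tension rupture (net): A_n = (150 − 1×29)×8 = 968 mm² (U = 1.0, A_e = A_n). φR_n = 0.75 × 450 × 968 = 326.7 kN.
Block shear: shear path 1×[59+3×75] = 1×284 mm, A_gv = 2272, A_nv = 1×(284 − 3.5×29)×8 = 1460 mm²; tension to near edge: (38 − 0.5×29)×8 = 188 mm². R_n = min(0.6×450×1460, 0.6×345×2272) + 1.0×450×188 = min(394.2, 470.3) + 84.6 = 478.8 kN. φR_n = 0.75 × 478.8 = 359.1 kN.
Governing: min(504.9, 614.0, 372.6, 326.7, 359.1) = 326.7 kN → net-section rupture.

326.7 kN (net-section rupture governs)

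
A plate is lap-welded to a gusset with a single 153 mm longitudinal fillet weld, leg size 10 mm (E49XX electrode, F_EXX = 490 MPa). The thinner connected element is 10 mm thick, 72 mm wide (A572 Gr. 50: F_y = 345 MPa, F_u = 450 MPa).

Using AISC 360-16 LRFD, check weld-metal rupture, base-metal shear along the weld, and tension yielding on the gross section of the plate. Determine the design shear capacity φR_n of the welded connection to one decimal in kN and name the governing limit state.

Weld metal: throat = 0.707×10 = 7.07 mm, L = 153 mm. φR_n = 0.75 × 0.6 × 490 × 7.07 × 153 = 238.5 kN.
Base metal shear (10 mm plate): yield φR_n = 1.0×0.6×345×10×153 = 316.7 kN; rupture φR_n = 0.75×0.6×450×10×153 = 309.8 kN; take 309.8 kN (rupture).
Tension yield (gross): A_g = 72×10 = 720 mm². φR_n = 0.90 × 345 × 720 = 223.6 kN.
Governing: min(238.5, 309.8, 223.6) = 223.6 kN → gross-section yield.

223.6 kN (gross-section yield governs)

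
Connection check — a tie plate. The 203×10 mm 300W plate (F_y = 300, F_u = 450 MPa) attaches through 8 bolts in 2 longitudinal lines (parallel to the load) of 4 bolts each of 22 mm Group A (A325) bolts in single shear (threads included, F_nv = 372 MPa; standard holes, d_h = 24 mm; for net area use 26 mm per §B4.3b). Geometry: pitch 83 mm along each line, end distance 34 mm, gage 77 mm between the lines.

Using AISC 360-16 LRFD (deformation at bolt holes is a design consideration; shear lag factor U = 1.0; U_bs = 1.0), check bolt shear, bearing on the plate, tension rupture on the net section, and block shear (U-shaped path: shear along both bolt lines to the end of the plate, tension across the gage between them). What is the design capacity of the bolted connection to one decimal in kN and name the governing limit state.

Bolt shear: A_b = π(22)²/4 = 380.13 mm². φR_n = 0.75 × 372 × 380.13 × 8 × 1 = 848.5 kN.
Bearing (10 mm plate, F_u = 450 MPa): end bolts L_c = 34 − 24/2 = 22, R_n = min(1.2×22×10×450, 2.4×22×10×450) = 118.8 kN/bolt; interior L_c = 83 − 24 = 59, R_n = 237.6 kN/bolt. φR_n = 0.75 × (2×118.8 + 6×237.6) = 1247.4 kN.
Tension rupture (net): A_n = (203 − 2×26)×10 = 1510 mm² (U = 1.0, A_e = A_n). φR_n = 0.75 × 450 × 1510 = 509.6 kN.
Block shear: shear path 2×[34+3×83] = 2×283 mm, A_gv = 5660, A_nv = 2×(283 − 3.5×26)×10 = 3840 mm²; tension across gage: (77 − 1×26)×10 = 510 mm². R_n = min(0.6×450×3840, 0.6×300×5660) + 1.0×450×510 = min(1036.8, 1018.8) + 229.5 = 1248.3 kN. φR_n = 0.75 × 1248.3 = 936.2 kN.
Governing: min(848.5, 1247.4, 509.6, 936.2) = 509.6 kN → net-section rupture.

509.6 kN (net-section rupture governs)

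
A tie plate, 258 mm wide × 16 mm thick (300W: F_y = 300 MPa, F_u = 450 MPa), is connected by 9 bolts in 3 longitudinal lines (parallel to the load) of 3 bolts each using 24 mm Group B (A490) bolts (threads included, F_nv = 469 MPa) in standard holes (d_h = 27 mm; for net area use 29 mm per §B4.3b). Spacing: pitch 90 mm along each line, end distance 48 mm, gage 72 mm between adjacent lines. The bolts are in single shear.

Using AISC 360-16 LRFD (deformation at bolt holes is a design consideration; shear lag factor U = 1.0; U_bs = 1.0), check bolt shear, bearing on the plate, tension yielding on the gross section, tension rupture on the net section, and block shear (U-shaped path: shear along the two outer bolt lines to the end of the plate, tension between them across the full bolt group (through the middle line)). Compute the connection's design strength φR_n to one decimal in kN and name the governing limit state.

923.4 kN (net-section rupture governs)

Bolt shear: A_b = π(24)²/4 = 452.39 mm². φR_n = 0.75 × 469 × 452.39 × 9 × 1 = 1432.2 kN.
Bearing (16 mm plate, F_u = 450 MPa): end bolts L_c = 48 − 27/2 = 34.5, R_n = min(1.2×34.5×16×450, 2.4×24×16×450) = 298.08 kN/bolt; interior L_c = 90 − 27 = 63, R_n = 414.72 kN/bolt. φR_n = 0.75 × (3×298.08 + 6×414.72) = 2536.9 kN.
Tension yield (gross): A_g = 258×16 = 4128 mm². φR_n = 0.90 × 300 × 4128 = 1114.6 kN.
Tension rupture (net): A_n = (258 − 3×29)×16 = 2736 mm² (U = 1.0, A_e = A_n). φR_n = 0.75 × 450 × 2736 = 923.4 kN.
Block shear: shear path 2×[48+2×90] = 2×228 mm, A_gv = 7296, A_nv = 2×(228 − 2.5×29)×16 = 4976 mm²; tension across gage: (144 − 2×29)×16 = 1376 mm². R_n = min(0.6×450×4976, 0.6×300×7296) + 1.0×450×1376 = min(1343.5, 1313.3) + 619.2 = 1932.5 kN. φR_n = 0.75 × 1932.5 = 1449.4 kN.
Governing: min(1432.2, 2536.9, 1114.6, 923.4, 1449.4) = 923.4 kN → net-section rupture.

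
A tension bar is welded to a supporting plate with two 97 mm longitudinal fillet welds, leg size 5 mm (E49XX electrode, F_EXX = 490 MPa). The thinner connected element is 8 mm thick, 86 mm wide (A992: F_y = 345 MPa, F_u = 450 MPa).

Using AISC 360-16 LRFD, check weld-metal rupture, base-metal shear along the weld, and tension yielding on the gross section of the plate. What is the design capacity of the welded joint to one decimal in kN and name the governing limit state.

151.2 kN (weld metal governs)

Weld metal: throat = 0.707×5 = 3.535 mm, L = 2×97 = 194 mm. φR_n = 0.75 × 0.6 × 490 × 3.535 × 194 = 151.2 kN.
Base metal shear (8 mm plate): yield φR_n = 1.0×0.6×345×8×194 = 321.3 kN; rupture φR_n = 0.75×0.6×450×8×194 = 314.3 kN; take 314.3 kN (rupture).
Tension yield (gross): A_g = 86×8 = 688 mm². φR_n = 0.90 × 345 × 688 = 213.6 kN.
Governing: min(151.2, 314.3, 213.6) = 151.2 kN → weld metal.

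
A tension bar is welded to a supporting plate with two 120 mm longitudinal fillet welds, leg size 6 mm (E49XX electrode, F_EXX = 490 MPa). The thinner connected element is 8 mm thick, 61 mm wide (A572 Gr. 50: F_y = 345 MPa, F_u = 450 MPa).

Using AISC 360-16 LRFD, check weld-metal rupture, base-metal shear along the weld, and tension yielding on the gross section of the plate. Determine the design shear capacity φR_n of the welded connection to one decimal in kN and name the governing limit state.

151.5 kN (gross-section yield governs)

Weld metal: throat = 0.707×6 = 4.242 mm, L = 2×120 = 240 mm. φR_n = 0.75 × 0.6 × 490 × 4.242 × 240 = 224.5 kN.
Base metal shear (8 mm plate): yield φR_n = 1.0×0.6×345×8×240 = 397.4 kN; rupture φR_n = 0.75×0.6×450×8×240 = 388.8 kN; take 388.8 kN (rupture).
Tension yield (gross): A_g = 61×8 = 488 mm². φR_n = 0.90 × 345 × 488 = 151.5 kN.
Governing: min(224.5, 388.8, 151.5) = 151.5 kN → gross-section yield.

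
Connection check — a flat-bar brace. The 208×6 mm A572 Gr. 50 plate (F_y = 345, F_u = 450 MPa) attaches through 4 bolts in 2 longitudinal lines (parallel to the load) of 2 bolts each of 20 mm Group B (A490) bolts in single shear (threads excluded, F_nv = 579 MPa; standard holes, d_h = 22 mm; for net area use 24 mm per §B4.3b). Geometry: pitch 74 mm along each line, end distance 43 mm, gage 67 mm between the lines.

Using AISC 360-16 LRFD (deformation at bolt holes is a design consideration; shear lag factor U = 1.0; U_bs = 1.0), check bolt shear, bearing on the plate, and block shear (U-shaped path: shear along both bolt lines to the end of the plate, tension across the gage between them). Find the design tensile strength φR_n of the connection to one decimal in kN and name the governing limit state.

Bolt shear: A_b = π(20)²/4 = 314.16 mm². φR_n = 0.75 × 579 × 314.16 × 4 × 1 = 545.7 kN.
Bearing (6 mm plate, F_u = 450 MPa): end bolts L_c = 43 − 22/2 = 32, R_n = min(1.2×32×6×450, 2.4×20×6×450) = 103.68 kN/bolt; interior L_c = 74 − 22 = 52, R_n = 129.6 kN/bolt. φR_n = 0.75 × (2×103.68 + 2×129.6) = 349.9 kN.
Block shear: shear path 2×[43+1×74] = 2×117 mm, A_gv = 1404, A_nv = 2×(117 − 1.5×24)×6 = 972 mm²; tension across gage: (67 − 1×24)×6 = 258 mm². R_n = min(0.6×450×972, 0.6×345×1404) + 1.0×450×258 = min(262.44, 290.63) + 116.1 = 378.54 kN. φR_n = 0.75 × 378.54 = 283.9 kN.
Governing: min(545.7, 349.9, 283.9) = 283.9 kN → block shear.

283.9 kN (block shear governs)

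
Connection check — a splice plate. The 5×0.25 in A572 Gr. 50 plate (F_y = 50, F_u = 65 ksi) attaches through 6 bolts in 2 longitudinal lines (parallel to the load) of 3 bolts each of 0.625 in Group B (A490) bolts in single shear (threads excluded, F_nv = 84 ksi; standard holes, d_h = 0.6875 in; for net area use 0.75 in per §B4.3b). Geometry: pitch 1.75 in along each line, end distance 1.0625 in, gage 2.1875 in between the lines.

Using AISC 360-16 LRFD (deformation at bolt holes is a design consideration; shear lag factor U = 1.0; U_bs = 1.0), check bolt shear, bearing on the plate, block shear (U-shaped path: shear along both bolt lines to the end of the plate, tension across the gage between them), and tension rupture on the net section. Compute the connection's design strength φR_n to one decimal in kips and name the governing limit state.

42.7 kips (net-section rupture governs)

Bolt shear: A_b = π(0.625)²/4 = 0.3068 in². φR_n = 0.75 × 84 × 0.3068 × 6 × 1 = 116.0 kips.
Bearing (0.25 in plate, F_u = 65 ksi): end bolts L_c = 1.0625 − 0.6875/2 = 0.71875, R_n = min(1.2×0.71875×0.25×65, 2.4×0.625×0.25×65) = 14.016 kips/bolt; interior L_c = 1.75 − 0.6875 = 1.0625, R_n = 20.719 kips/bolt. φR_n = 0.75 × (2×14.016 + 4×20.719) = 83.2 kips.
Block shear: shear path 2×[1.0625+2×1.75] = 2×4.5625 in, A_gv = 2.2813, A_nv = 2×(4.5625 − 2.5×0.75)×0.25 = 1.3438 in²; tension across gage: (2.1875 − 1×0.75)×0.25 = 0.35938 in². R_n = min(0.6×65×1.3438, 0.6×50×2.2813) + 1.0×65×0.35938 = min(52.408, 68.439) + 23.36 = 75.768 kips. φR_n = 0.75 × 75.768 = 56.8 kips.
Tension rupture (net): A_n = (5 − 2×0.75)×0.25 = 0.875 in² (U = 1.0, A_e = A_n). φR_n = 0.75 × 65 × 0.875 = 42.7 kips.
Governing: min(116.0, 83.2, 56.8, 42.7) = 42.7 kips → net-section rupture.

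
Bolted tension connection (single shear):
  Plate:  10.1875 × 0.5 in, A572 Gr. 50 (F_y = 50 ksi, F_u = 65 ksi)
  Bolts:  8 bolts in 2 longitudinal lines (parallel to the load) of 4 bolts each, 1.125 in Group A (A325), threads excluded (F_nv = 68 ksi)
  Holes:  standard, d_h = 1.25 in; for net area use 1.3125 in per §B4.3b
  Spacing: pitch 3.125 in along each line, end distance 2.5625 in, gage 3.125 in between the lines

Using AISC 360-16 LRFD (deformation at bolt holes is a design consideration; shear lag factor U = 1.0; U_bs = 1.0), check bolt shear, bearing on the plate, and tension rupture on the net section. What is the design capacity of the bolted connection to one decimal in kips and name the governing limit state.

Bolt shear: A_b = π(1.125)²/4 = 0.99402 in². φR_n = 0.75 × 68 × 0.99402 × 8 × 1 = 405.6 kips.
Bearing (0.5 in plate, F_u = 65 ksi): end bolts L_c = 2.5625 − 1.25/2 = 1.9375, R_n = min(1.2×1.9375×0.5×65, 2.4×1.125×0.5×65) = 75.563 kips/bolt; interior L_c = 3.125 − 1.25 = 1.875, R_n = 73.125 kips/bolt. φR_n = 0.75 × (2×75.563 + 6×73.125) = 442.4 kips.
Tension rupture (net): A_n = (10.1875 − 2×1.3125)×0.5 = 3.7813 in² (U = 1.0, A_e = A_n). φR_n = 0.75 × 65 × 3.7813 = 184.3 kips.
Governing: min(405.6, 442.4, 184.3) = 184.3 kips → net-section rupture.

184.3 kips (net-section rupture governs)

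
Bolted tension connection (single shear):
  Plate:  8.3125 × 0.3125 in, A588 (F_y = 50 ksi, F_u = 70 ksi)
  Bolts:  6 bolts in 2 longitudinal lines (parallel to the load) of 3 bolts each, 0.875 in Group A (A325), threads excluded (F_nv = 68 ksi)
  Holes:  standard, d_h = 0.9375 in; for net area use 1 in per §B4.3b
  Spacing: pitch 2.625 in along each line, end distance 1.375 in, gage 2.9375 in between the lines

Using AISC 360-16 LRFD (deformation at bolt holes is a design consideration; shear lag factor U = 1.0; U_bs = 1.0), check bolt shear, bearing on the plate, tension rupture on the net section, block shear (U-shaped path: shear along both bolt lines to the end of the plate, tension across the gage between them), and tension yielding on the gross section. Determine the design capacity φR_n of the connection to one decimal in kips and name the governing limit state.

103.6 kips (net-section rupture governs)

Bolt shear: A_b = π(0.875)²/4 = 0.60132 in². φR_n = 0.75 × 68 × 0.60132 × 6 × 1 = 184.0 kips.
Bearing (0.3125 in plate, F_u = 70 ksi): end bolts L_c = 1.375 − 0.9375/2 = 0.90625, R_n = min(1.2×0.90625×0.3125×70, 2.4×0.875×0.3125×70) = 23.789 kips/bolt; interior L_c = 2.625 − 0.9375 = 1.6875, R_n = 44.297 kips/bolt. φR_n = 0.75 × (2×23.789 + 4×44.297) = 168.6 kips.
Tension rupture (net): A_n = (8.3125 − 2×1)×0.3125 = 1.9727 in² (U = 1.0, A_e = A_n). φR_n = 0.75 × 70 × 1.9727 = 103.6 kips.
Block shear: shear path 2×[1.375+2×2.625] = 2×6.625 in, A_gv = 4.1406, A_nv = 2×(6.625 − 2.5×1)×0.3125 = 2.5781 in²; tension across gage: (2.9375 − 1×1)×0.3125 = 0.60547 in². R_n = min(0.6×70×2.5781, 0.6×50×4.1406) + 1.0×70×0.60547 = min(108.28, 124.22) + 42.383 = 150.66 kips. φR_n = 0.75 × 150.66 = 113.0 kips.
Tension yield (gross): A_g = 8.3125×0.3125 = 2.5977 in². φR_n = 0.90 × 50 × 2.5977 = 116.9 kips.
Governing: min(184.0, 168.6, 103.6, 113.0, 116.9) = 103.6 kips → net-section rupture.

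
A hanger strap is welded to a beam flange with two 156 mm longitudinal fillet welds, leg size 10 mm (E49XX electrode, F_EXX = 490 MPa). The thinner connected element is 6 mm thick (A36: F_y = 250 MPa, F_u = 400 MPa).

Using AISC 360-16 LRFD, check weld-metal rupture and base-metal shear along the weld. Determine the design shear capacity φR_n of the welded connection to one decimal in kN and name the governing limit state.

Weld metal: throat = 0.707×10 = 7.07 mm, L = 2×156 = 312 mm. φR_n = 0.75 × 0.6 × 490 × 7.07 × 312 = 486.4 kN.
Base metal shear (6 mm plate): yield φR_n = 1.0×0.6×250×6×312 = 280.8 kN; rupture φR_n = 0.75×0.6×400×6×312 = 337.0 kN; take 280.8 kN (yield).
Governing: min(486.4, 280.8) = 280.8 kN → base-metal shear.

280.8 kN (base-metal shear governs)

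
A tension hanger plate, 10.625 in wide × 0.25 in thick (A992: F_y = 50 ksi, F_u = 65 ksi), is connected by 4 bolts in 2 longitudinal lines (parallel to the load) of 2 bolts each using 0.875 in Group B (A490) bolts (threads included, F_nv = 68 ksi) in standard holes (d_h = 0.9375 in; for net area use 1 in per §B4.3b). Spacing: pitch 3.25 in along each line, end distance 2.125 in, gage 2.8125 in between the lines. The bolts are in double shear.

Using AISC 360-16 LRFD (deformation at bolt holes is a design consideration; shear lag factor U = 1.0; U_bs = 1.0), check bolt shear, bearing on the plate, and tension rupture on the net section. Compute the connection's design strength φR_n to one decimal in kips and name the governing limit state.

Bolt shear: A_b = π(0.875)²/4 = 0.60132 in². φR_n = 0.75 × 68 × 0.60132 × 4 × 2 = 245.3 kips.
Bearing (0.25 in plate, F_u = 65 ksi): end bolts L_c = 2.125 − 0.9375/2 = 1.65625, R_n = min(1.2×1.65625×0.25×65, 2.4×0.875×0.25×65) = 32.297 kips/bolt; interior L_c = 3.25 − 0.9375 = 2.3125, R_n = 34.125 kips/bolt. φR_n = 0.75 × (2×32.297 + 2×34.125) = 99.6 kips.
Tension rupture (net): A_n = (10.625 − 2×1)×0.25 = 2.1563 in² (U = 1.0, A_e = A_n). φR_n = 0.75 × 65 × 2.1563 = 105.1 kips.
Governing: min(245.3, 99.6, 105.1) = 99.6 kips → bearing.

99.6 kips (bearing governs)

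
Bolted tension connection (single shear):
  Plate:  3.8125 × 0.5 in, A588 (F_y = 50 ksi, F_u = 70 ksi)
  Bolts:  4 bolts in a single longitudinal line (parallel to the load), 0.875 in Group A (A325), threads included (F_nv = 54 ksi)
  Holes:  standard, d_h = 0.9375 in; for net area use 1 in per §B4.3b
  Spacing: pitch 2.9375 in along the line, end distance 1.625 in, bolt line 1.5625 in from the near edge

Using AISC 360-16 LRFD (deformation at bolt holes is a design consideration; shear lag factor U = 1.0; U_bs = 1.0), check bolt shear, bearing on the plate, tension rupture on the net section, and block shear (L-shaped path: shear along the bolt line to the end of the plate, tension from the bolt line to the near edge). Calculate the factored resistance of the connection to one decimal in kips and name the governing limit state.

Bolt shear: A_b = π(0.875)²/4 = 0.60132 in². φR_n = 0.75 × 54 × 0.60132 × 4 × 1 = 97.4 kips.
Bearing (0.5 in plate, F_u = 70 ksi): end bolts L_c = 1.625 − 0.9375/2 = 1.15625, R_n = min(1.2×1.15625×0.5×70, 2.4×0.875×0.5×70) = 48.563 kips/bolt; interior L_c = 2.9375 − 0.9375 = 2, R_n = 73.5 kips/bolt. φR_n = 0.75 × (1×48.563 + 3×73.5) = 201.8 kips.
Tension rupture (net): A_n = (3.8125 − 1×1)×0.5 = 1.4063 in² (U = 1.0, A_e = A_n). φR_n = 0.75 × 70 × 1.4063 = 73.8 kips.
Block shear: shear path 1×[1.625+3×2.9375] = 1×10.4375 in, A_gv = 5.2188, A_nv = 1×(10.4375 − 3.5×1)×0.5 = 3.4688 in²; tension to near edge: (1.5625 − 0.5×1)×0.5 = 0.53125 in². R_n = min(0.6×70×3.4688, 0.6×50×5.2188) + 1.0×70×0.53125 = min(145.69, 156.56) + 37.188 = 182.88 kips. φR_n = 0.75 × 182.88 = 137.2 kips.
Governing: min(97.4, 201.8, 73.8, 137.2) = 73.8 kips → net-section rupture.

73.8 kips (net-section rupture governs)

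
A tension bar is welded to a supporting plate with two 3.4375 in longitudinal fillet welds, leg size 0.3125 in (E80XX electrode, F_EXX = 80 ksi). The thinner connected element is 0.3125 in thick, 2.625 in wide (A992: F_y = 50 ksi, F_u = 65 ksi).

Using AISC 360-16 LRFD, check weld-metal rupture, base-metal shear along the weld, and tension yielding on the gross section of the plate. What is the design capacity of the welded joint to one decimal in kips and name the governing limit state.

Weld metal: throat = 0.707×0.3125 = 0.22094 in, L = 2×3.4375 = 6.875 in. φR_n = 0.75 × 0.6 × 80 × 0.22094 × 6.875 = 54.7 kips.
Base metal shear (0.3125 in plate): yield φR_n = 1.0×0.6×50×0.3125×6.875 = 64.5 kips; rupture φR_n = 0.75×0.6×65×0.3125×6.875 = 62.8 kips; take 62.8 kips (rupture).
Tension yield (gross): A_g = 2.625×0.3125 = 0.82031 in². φR_n = 0.90 × 50 × 0.82031 = 36.9 kips.
Governing: min(54.7, 62.8, 36.9) = 36.9 kips → gross-section yield.

36.9 kips (gross-section yield governs)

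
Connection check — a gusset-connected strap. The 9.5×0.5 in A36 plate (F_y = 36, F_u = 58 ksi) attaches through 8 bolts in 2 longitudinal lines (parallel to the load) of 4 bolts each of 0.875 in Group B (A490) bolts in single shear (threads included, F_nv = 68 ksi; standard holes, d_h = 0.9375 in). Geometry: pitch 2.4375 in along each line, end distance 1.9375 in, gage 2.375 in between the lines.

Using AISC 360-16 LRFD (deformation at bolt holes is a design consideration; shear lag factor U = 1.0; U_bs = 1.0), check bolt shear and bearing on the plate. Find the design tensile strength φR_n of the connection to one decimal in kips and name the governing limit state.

245.3 kips (bolt shear governs)

Bolt shear: A_b = π(0.875)²/4 = 0.60132 in². φR_n = 0.75 × 68 × 0.60132 × 8 × 1 = 245.3 kips.
Bearing (0.5 in plate, F_u = 58 ksi): end bolts L_c = 1.9375 − 0.9375/2 = 1.46875, R_n = min(1.2×1.46875×0.5×58, 2.4×0.875×0.5×58) = 51.113 kips/bolt; interior L_c = 2.4375 − 0.9375 = 1.5, R_n = 52.2 kips/bolt. φR_n = 0.75 × (2×51.113 + 6×52.2) = 311.6 kips.
Governing: min(245.3, 311.6) = 245.3 kips → bolt shear.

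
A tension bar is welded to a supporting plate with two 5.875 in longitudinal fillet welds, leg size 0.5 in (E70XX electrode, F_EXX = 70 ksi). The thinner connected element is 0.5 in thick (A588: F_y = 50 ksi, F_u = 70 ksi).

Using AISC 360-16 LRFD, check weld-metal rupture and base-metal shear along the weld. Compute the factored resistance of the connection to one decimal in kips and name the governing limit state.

Weld metal: throat = 0.707×0.5 = 0.3535 in, L = 2×5.875 = 11.75 in. φR_n = 0.75 × 0.6 × 70 × 0.3535 × 11.75 = 130.8 kips.
Base metal shear (0.5 in plate): yield φR_n = 1.0×0.6×50×0.5×11.75 = 176.3 kips; rupture φR_n = 0.75×0.6×70×0.5×11.75 = 185.1 kips; take 176.3 kips (yield).
Governing: min(130.8, 176.3) = 130.8 kips → weld metal.

130.8 kips (weld metal governs)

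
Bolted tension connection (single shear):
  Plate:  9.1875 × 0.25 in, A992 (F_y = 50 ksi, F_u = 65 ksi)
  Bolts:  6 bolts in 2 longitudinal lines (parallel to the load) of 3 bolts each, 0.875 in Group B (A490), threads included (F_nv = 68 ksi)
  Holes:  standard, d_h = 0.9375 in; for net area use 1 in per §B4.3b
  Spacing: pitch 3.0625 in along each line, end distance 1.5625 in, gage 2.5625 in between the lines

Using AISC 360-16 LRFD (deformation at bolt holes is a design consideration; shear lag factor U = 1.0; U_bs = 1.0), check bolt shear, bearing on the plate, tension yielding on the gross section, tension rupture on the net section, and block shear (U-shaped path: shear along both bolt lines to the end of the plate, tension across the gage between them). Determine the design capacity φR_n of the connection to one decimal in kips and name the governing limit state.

87.6 kips (net-section rupture governs)

Bolt shear: A_b = π(0.875)²/4 = 0.60132 in². φR_n = 0.75 × 68 × 0.60132 × 6 × 1 = 184.0 kips.
Bearing (0.25 in plate, F_u = 65 ksi): end bolts L_c = 1.5625 − 0.9375/2 = 1.09375, R_n = min(1.2×1.09375×0.25×65, 2.4×0.875×0.25×65) = 21.328 kips/bolt; interior L_c = 3.0625 − 0.9375 = 2.125, R_n = 34.125 kips/bolt. φR_n = 0.75 × (2×21.328 + 4×34.125) = 134.4 kips.
Tension yield (gross): A_g = 9.1875×0.25 = 2.2969 in². φR_n = 0.90 × 50 × 2.2969 = 103.4 kips.
Tension rupture (net): A_n = (9.1875 − 2×1)×0.25 = 1.7969 in² (U = 1.0, A_e = A_n). φR_n = 0.75 × 65 × 1.7969 = 87.6 kips.
Block shear: shear path 2×[1.5625+2×3.0625] = 2×7.6875 in, A_gv = 3.8438, A_nv = 2×(7.6875 − 2.5×1)×0.25 = 2.5938 in²; tension across gage: (2.5625 − 1×1)×0.25 = 0.39063 in². R_n = min(0.6×65×2.5938, 0.6×50×3.8438) + 1.0×65×0.39063 = min(101.16, 115.31) + 25.391 = 126.55 kips. φR_n = 0.75 × 126.55 = 94.9 kips.
Governing: min(184.0, 134.4, 103.4, 87.6, 94.9) = 87.6 kips → net-section rupture.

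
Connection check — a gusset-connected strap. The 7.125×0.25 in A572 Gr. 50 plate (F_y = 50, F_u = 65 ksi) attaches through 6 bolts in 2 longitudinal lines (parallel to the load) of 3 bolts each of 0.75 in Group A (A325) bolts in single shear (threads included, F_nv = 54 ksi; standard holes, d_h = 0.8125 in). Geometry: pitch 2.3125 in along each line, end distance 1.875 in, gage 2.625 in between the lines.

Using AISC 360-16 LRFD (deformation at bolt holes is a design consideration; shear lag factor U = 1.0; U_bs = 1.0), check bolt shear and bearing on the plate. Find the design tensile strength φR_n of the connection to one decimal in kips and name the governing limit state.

107.4 kips (bolt shear governs)

Bolt shear: A_b = π(0.75)²/4 = 0.44179 in². φR_n = 0.75 × 54 × 0.44179 × 6 × 1 = 107.4 kips.
Bearing (0.25 in plate, F_u = 65 ksi): end bolts L_c = 1.875 − 0.8125/2 = 1.46875, R_n = min(1.2×1.46875×0.25×65, 2.4×0.75×0.25×65) = 28.641 kips/bolt; interior L_c = 2.3125 − 0.8125 = 1.5, R_n = 29.25 kips/bolt. φR_n = 0.75 × (2×28.641 + 4×29.25) = 130.7 kips.
Governing: min(107.4, 130.7) = 107.4 kips → bolt shear.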